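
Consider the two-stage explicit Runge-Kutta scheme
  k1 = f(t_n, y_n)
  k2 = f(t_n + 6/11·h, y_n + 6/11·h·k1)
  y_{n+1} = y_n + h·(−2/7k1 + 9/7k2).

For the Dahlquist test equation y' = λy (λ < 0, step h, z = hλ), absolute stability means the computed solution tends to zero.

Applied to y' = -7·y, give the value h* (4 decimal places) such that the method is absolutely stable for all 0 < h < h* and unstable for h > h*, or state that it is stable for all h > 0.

(-1.4259,0); λ=-7 ⇒ h* = (77/54)/7 = 0.2037.

On y'=λy, z=hλ:
  k1=λy_n ⇒ h·k1=z·y_n;  k2=λ(1+6/11z)y_n ⇒ h·k2=z(1+6/11z)y_n
  y_{n+1}/y_n = 1 − 2/7z + 9/7z(1+6/11z) = 1 + z + 54/77z²
  Hence R(z) = 1 + z + 54/77z².

Solve |R(x)|<1 on ℝ⁻.
x=-0.61: |R|=0.6510
R=1: x+54/77x²=0 ⇒ x=−77/54=-1.4259; min R=1−1/(4·54/77)=0.6435>−1
Confirm numerically:
  x=-1.303: |R|=0.88767 <1
  x=-1.167: |R|=0.78809 <1
  x=-1.106: |R|=0.75185 <1
  x=-0.776: |R|=0.64631 <1
  x=-1.667: |R|=1.28183 >1
  x=-1.580: |R|=1.17072 >1
  x=-1.569: |R|=1.15743 >1
So |R|<1 on (-1.4259, 0).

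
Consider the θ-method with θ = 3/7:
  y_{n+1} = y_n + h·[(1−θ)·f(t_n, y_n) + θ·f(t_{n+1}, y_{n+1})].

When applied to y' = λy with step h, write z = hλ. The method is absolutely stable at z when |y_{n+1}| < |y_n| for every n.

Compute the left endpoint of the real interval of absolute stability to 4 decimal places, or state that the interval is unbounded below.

With y'=λy (z=hλ):
  y_{n+1} = y_n + z·[4/7·y_n + 3/7·y_{n+1}] ⇒ (1 − 3/7z)y_{n+1} = (1 + 4/7z)y_n
  Hence R(z) = (1 + 4/7z)/(1 − 3/7z).

Solve |R(x)|<1 on ℝ⁻.
x=-1.24: |R|=0.1903
R=−1: 1+4/7x = −1+3/7x ⇒ -1/7x=2 ⇒ x=2/(-1/7)=-14.0000
Confirm numerically:
  x=-13.307: |R|=0.98523 <1
  x=-11.596: |R|=0.94247 <1
  x=-8.540: |R|=0.83262 <1
  x=-14.536: |R|=1.01059 >1
  x=-14.431: |R|=1.00857 >1
  x=-14.327: |R|=1.00654 >1
Stable set (-14.0000, 0).

z* = -14.0000.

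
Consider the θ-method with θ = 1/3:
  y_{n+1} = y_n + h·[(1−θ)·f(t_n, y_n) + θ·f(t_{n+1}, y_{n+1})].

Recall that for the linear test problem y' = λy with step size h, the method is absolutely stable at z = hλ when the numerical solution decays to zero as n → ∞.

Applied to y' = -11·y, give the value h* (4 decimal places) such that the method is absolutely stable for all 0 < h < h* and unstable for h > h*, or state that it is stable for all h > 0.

Set f=λy, z=hλ:
  y_{n+1} = y_n + z·[2/3·y_n + 1/3·y_{n+1}] ⇒ (1 − 1/3z)y_{n+1} = (1 + 2/3z)y_n
  Hence R(z) = (1 + 2/3z)/(1 − 1/3z).

Solve |R(x)|<1 on ℝ⁻.
x=-1.22: |R|=0.1327
R=−1: 1+2/3x = −1+1/3x ⇒ -1/3x=2 ⇒ x=2/(-1/3)=-6.0000
Confirm numerically:
  x=-5.272: |R|=0.91199 <1
  x=-5.164: |R|=0.89760 <1
  x=-3.919: |R|=0.69923 <1
  x=-6.554: |R|=1.05799 >1
  x=-6.496: |R|=1.05223 >1
  x=-6.327: |R|=1.03506 >1
Interval (-6.0000, 0).

(-6.0000,0); λ=-11 ⇒ h* = (6)/11 = 0.5455.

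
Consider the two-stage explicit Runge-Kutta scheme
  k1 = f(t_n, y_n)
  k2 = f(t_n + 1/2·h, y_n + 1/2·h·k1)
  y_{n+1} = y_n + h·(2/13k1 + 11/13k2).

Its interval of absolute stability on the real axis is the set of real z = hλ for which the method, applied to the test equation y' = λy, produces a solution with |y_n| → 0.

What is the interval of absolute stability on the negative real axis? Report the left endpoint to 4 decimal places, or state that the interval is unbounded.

(-2.3636, 0).

Set f=λy, z=hλ:
  k1=λy_n ⇒ h·k1=z·y_n;  k2=λ(1+1/2z)y_n ⇒ h·k2=z(1+1/2z)y_n
  y_{n+1}/y_n = 1 + 2/13z + 11/13z(1+1/2z) = 1 + z + 11/26z²
  Hence R(z) = 1 + z + 11/26z².

Find x<0 with |R(x)|<1.
x=-1.44: |R|=0.4373
R=1: x+11/26x²=0 ⇒ x=−26/11=-2.3636; min R=1−1/(4·11/26)=0.4091>−1
Confirm numerically:
  x=-2.336: |R|=0.97269 <1
  x=-2.096: |R|=0.76267 <1
  x=-1.767: |R|=0.55397 <1
  x=-1.300: |R|=0.41500 <1
  x=-2.752: |R|=1.45217 >1
  x=-2.534: |R|=1.18264 >1
  x=-2.471: |R|=1.11224 >1
So |R|<1 on (-2.3636, 0).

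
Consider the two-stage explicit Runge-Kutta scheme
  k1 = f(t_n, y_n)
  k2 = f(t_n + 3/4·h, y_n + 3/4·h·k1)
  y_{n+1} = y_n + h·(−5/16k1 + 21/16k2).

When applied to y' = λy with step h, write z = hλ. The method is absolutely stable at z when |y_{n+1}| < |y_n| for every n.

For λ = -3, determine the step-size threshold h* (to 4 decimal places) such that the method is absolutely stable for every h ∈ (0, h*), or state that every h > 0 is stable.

With y'=λy (z=hλ):
  k1=λy_n ⇒ h·k1=z·y_n;  k2=λ(1+3/4z)y_n ⇒ h·k2=z(1+3/4z)y_n
  y_{n+1}/y_n = 1 − 5/16z + 21/16z(1+3/4z) = 1 + z + 63/64z²
  ⇒ R(z) = 1 + z + 63/64z².

Boundary: |R(x)|=1, x<0.
x=-1.58: |R|=1.8774
R=1: x+63/64x²=0 ⇒ x=−64/63=-1.0159; min R=1−1/(4·63/64)=0.7460>−1
Confirm numerically:
  x=-0.768: |R|=0.81261 <1
  x=-0.606: |R|=0.75550 <1
  x=-0.491: |R|=0.74631 <1
  x=-0.471: |R|=0.74737 <1
  x=-1.583: |R|=1.88373 >1
  x=-1.290: |R|=1.34810 >1
So |R|<1 on (-1.0159, 0).

(-1.0159,0); λ=-3 ⇒ h* = (64/63)/3 = 0.3386.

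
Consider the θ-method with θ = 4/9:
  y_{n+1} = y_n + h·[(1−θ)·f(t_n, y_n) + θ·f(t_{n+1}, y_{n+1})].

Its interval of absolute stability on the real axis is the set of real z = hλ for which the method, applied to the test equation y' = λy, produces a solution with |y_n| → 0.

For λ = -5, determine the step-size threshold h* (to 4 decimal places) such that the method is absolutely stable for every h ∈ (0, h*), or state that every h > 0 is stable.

(-18.0000,0); λ=-5 ⇒ h* = (18)/5 = 3.6000.

Set f=λy, z=hλ:
  y_{n+1} = y_n + z·[5/9·y_n + 4/9·y_{n+1}] ⇒ (1 − 4/9z)y_{n+1} = (1 + 5/9z)y_n
  Hence R(z) = (1 + 5/9z)/(1 − 4/9z).

Find x<0 with |R(x)|<1.
x=-0.91: |R|=0.3521
R=−1: 1+5/9x = −1+4/9x ⇒ -1/9x=2 ⇒ x=2/(-1/9)=-18.0000
Confirm numerically:
  x=-16.390: |R|=0.97841 <1
  x=-15.947: |R|=0.97179 <1
  x=-12.751: |R|=0.91252 <1
  x=-18.592: |R|=1.00710 >1
  x=-18.520: |R|=1.00626 >1
So |R|<1 on (-18.0000, 0).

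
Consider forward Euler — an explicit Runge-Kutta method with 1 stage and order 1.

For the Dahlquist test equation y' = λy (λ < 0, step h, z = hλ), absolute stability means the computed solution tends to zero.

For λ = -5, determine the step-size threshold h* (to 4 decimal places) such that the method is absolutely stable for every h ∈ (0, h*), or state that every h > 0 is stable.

(-2.0000,0); λ=-5 ⇒ h* = 0.4000.

On y'=λy, z=hλ:
  order 1, 1-stage ⇒ R(z)=1+z
  (e.g. R(-1.32)=-0.32000, |R|=0.32000)

Solve |R(x)|<1 on ℝ⁻.
x=-1.32: |R|=0.3200
|R(-1.21)|=0.2100 |R(-1.06)|=0.0600 |R(-0.61)|=0.3900
Bisect:
  x_lo=-2.5645 |R|=1.5645  x_hi=-0.2774 |R|=0.7226
  mid=-1.42095 |R|=0.42095 →hi
  mid=-1.99271 |R|=0.99271 →hi
  mid=-2.27859 |R|=1.27859 →lo
  mid=-2.13565 |R|=1.13565 →lo
  mid=-2.06418 |R|=1.06418 →lo
  mid=-2.02845 |R|=1.02845 →lo
  mid=-2.01058 |R|=1.01058 →lo
  ...
  [-2.00011,-1.99997] ⇒ x*=-2.0000
Stable set (-2.0000, 0).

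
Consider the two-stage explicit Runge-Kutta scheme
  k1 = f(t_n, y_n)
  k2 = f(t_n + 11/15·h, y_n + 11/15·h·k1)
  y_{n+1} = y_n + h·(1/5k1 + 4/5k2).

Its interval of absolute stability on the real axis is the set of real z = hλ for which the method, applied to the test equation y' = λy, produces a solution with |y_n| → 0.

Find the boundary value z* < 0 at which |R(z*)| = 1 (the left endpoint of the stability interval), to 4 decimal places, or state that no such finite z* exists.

left endpoint -1.7045.

With y'=λy (z=hλ):
  k1=λy_n ⇒ h·k1=z·y_n;  k2=λ(1+11/15z)y_n ⇒ h·k2=z(1+11/15z)y_n
  y_{n+1}/y_n = 1 + 1/5z + 4/5z(1+11/15z) = 1 + z + 44/75z²
  R(z) = 1 + z + 44/75z².

Find x<0 with |R(x)|<1.
x=-1.4: |R|=0.7499
R=1: x+44/75x²=0 ⇒ x=−75/44=-1.7045; min R=1−1/(4·44/75)=0.5739>−1
Confirm numerically:
  x=-1.669: |R|=0.96520 <1
  x=-1.407: |R|=0.75439 <1
  x=-1.321: |R|=0.70276 <1
  x=-1.991: |R|=1.33459 >1
  x=-1.971: |R|=1.30811 >1
  x=-1.772: |R|=1.07012 >1
So |R|<1 on (-1.7045, 0).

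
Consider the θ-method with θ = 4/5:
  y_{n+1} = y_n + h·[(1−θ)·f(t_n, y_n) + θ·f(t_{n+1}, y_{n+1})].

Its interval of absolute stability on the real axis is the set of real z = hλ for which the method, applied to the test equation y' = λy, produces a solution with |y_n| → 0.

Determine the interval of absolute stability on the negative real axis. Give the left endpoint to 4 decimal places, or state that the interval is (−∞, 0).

Test eqn y'=λy, z=hλ:
  y_{n+1} = y_n + z·[1/5·y_n + 4/5·y_{n+1}] ⇒ (1 − 4/5z)y_{n+1} = (1 + 1/5z)y_n
  Hence R(z) = (1 + 1/5z)/(1 − 4/5z).

Solve |R(x)|<1 on ℝ⁻.
x=-1.4: |R|=0.3396
x=-2: |R|=0.2308
x=-10: |R|=0.1111
x=-100: |R|=0.2346
θ=4/5≥1/2 ⇒ |1+1/5x|<|1−4/5x| ∀x<0 ⇒ interval (−∞,0).

interval (−∞, 0).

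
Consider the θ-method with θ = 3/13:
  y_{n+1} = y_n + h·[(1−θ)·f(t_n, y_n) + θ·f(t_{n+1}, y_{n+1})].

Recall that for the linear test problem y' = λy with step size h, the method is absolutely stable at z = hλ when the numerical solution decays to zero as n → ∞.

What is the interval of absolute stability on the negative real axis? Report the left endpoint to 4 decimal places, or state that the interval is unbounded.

(-3.7143, 0).

On y'=λy, z=hλ:
  y_{n+1} = y_n + z·[10/13·y_n + 3/13·y_{n+1}] ⇒ (1 − 3/13z)y_{n+1} = (1 + 10/13z)y_n
  so R(z) = (1 + 10/13z)/(1 − 3/13z).

Find x<0 with |R(x)|<1.
x=-1.39: |R|=0.0524
R=−1: 1+10/13x = −1+3/13x ⇒ -7/13x=2 ⇒ x=2/(-7/13)=-3.7143
Confirm numerically:
  x=-3.086: |R|=0.80241 <1
  x=-2.751: |R|=0.68273 <1
  x=-1.645: |R|=0.19236 <1
  x=-1.535: |R|=0.13348 <1
  x=-3.936: |R|=1.06256 >1
  x=-3.863: |R|=1.04234 >1
  x=-3.747: |R|=1.00945 >1
Stable set (-3.7143, 0).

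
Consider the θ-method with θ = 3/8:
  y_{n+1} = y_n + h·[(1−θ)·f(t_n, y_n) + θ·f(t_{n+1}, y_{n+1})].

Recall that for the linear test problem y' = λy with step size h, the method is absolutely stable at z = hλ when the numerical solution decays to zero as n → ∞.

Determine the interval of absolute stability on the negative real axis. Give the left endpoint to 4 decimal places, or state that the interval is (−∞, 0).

(-8.0000, 0).

On y'=λy, z=hλ:
  y_{n+1} = y_n + z·[5/8·y_n + 3/8·y_{n+1}] ⇒ (1 − 3/8z)y_{n+1} = (1 + 5/8z)y_n
  R(z) = (1 + 5/8z)/(1 − 3/8z).

Need |R(x)|<1, x<0.
x=-0.54: |R|=0.5509
R=−1: 1+5/8x = −1+3/8x ⇒ -1/4x=2 ⇒ x=2/(-1/4)=-8.0000
Confirm numerically:
  x=-6.585: |R|=0.89804 <1
  x=-6.268: |R|=0.87077 <1
  x=-5.893: |R|=0.83590 <1
  x=-3.748: |R|=0.55810 <1
  x=-8.569: |R|=1.03376 >1
  x=-8.123: |R|=1.00760 >1
Interval (-8.0000, 0).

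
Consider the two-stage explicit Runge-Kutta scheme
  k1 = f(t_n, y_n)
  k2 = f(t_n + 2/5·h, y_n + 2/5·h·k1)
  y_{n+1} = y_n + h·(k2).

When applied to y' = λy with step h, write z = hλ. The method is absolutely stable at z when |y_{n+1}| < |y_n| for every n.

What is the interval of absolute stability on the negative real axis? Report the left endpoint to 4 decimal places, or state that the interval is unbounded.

(-2.5000, 0).

With y'=λy (z=hλ):
  k1=λy_n ⇒ h·k1=z·y_n;  k2=λ(1+2/5z)y_n ⇒ h·k2=z(1+2/5z)y_n
  y_{n+1}/y_n = 1 + z(1+2/5z) = 1 + z + 2/5z²
  so R(z) = 1 + z + 2/5z².

Solve |R(x)|<1 on ℝ⁻.
x=-1.53: |R|=0.4064
R=1: x+2/5x²=0 ⇒ x=−5/2=-2.5000; min R=1−1/(4·2/5)=0.3750>−1
Confirm numerically:
  x=-2.379: |R|=0.88486 <1
  x=-2.002: |R|=0.60120 <1
  x=-1.979: |R|=0.58758 <1
  x=-3.068: |R|=1.69705 >1
  x=-2.754: |R|=1.27981 >1
Stable set (-2.5000, 0).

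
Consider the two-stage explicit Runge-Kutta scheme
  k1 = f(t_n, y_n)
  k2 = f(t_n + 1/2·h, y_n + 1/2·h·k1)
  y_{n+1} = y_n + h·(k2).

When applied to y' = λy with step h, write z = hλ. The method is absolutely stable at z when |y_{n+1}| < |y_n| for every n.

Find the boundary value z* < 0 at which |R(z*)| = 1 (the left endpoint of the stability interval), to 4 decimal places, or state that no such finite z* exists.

With y'=λy (z=hλ):
  k1=λy_n ⇒ h·k1=z·y_n;  k2=λ(1+1/2z)y_n ⇒ h·k2=z(1+1/2z)y_n
  y_{n+1}/y_n = 1 + z(1+1/2z) = 1 + z + 1/2z²
  R(z) = 1 + z + 1/2z².

Solve |R(x)|<1 on ℝ⁻.
x=-1.79: |R|=0.8121
R=1: x+1/2x²=0 ⇒ x=−2=-2.0000; min R=1−1/(4·1/2)=0.5000>−1
Confirm numerically:
  x=-1.322: |R|=0.55184 <1
  x=-1.263: |R|=0.53458 <1
  x=-0.936: |R|=0.50205 <1
  x=-2.345: |R|=1.40451 >1
  x=-2.049: |R|=1.05020 >1
  x=-2.043: |R|=1.04392 >1
So |R|<1 on (-2.0000, 0).

left endpoint -2.0000.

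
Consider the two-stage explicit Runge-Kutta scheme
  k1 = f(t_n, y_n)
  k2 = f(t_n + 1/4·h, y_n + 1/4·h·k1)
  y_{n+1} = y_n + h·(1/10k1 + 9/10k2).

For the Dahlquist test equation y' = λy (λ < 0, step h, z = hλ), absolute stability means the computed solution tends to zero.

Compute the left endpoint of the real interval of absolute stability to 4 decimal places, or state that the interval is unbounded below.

z* = -4.4444.

Set f=λy, z=hλ:
  k1=λy_n ⇒ h·k1=z·y_n;  k2=λ(1+1/4z)y_n ⇒ h·k2=z(1+1/4z)y_n
  y_{n+1}/y_n = 1 + 1/10z + 9/10z(1+1/4z) = 1 + z + 9/40z²
  Hence R(z) = 1 + z + 9/40z².

Find x<0 with |R(x)|<1.
x=-1.45: |R|=0.0231
R=1: x+9/40x²=0 ⇒ x=−40/9=-4.4444; min R=1−1/(4·9/40)=-0.1111>−1
Confirm numerically:
  x=-4.335: |R|=0.89325 <1
  x=-4.122: |R|=0.70095 <1
  x=-3.423: |R|=0.21331 <1
  x=-4.822: |R|=1.40963 >1
  x=-4.766: |R|=1.34482 >1
  x=-4.510: |R|=1.06652 >1
Stable set (-4.4444, 0).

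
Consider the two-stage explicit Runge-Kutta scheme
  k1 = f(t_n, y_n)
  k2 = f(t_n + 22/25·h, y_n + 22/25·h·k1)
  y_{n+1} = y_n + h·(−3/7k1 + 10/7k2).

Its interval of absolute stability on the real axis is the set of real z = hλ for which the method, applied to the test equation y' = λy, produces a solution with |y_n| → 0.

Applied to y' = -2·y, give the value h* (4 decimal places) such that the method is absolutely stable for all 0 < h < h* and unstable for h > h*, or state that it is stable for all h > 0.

(-0.7955,0); λ=-2 ⇒ h* = (35/44)/2 = 0.3977.

Test eqn y'=λy, z=hλ:
  k1=λy_n ⇒ h·k1=z·y_n;  k2=λ(1+22/25z)y_n ⇒ h·k2=z(1+22/25z)y_n
  y_{n+1}/y_n = 1 − 3/7z + 10/7z(1+22/25z) = 1 + z + 44/35z²
  so R(z) = 1 + z + 44/35z².

Find x<0 with |R(x)|<1.
x=-1.07: |R|=1.3693
R=1: x+44/35x²=0 ⇒ x=−35/44=-0.7955; min R=1−1/(4·44/35)=0.8011>−1
Confirm numerically:
  x=-0.524: |R|=0.82118 <1
  x=-0.402: |R|=0.80116 <1
  x=-0.354: |R|=0.80354 <1
  x=-1.286: |R|=1.79306 >1
  x=-1.226: |R|=1.66358 >1
  x=-1.208: |R|=1.62650 >1
So |R|<1 on (-0.7955, 0).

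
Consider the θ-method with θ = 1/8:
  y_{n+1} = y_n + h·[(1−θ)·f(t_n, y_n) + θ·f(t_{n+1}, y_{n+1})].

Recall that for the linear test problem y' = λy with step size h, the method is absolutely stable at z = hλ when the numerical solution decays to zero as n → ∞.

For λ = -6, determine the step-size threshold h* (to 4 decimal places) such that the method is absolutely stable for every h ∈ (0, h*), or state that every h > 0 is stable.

With y'=λy (z=hλ):
  y_{n+1} = y_n + z·[7/8·y_n + 1/8·y_{n+1}] ⇒ (1 − 1/8z)y_{n+1} = (1 + 7/8z)y_n
  Hence R(z) = (1 + 7/8z)/(1 − 1/8z).

Need |R(x)|<1, x<0.
x=-0.98: |R|=0.1269
R=−1: 1+7/8x = −1+1/8x ⇒ -3/4x=2 ⇒ x=2/(-3/4)=-2.6667
Confirm numerically:
  x=-1.847: |R|=0.50056 <1
  x=-1.812: |R|=0.47737 <1
  x=-1.445: |R|=0.22393 <1
  x=-1.311: |R|=0.12641 <1
  x=-3.198: |R|=1.28469 >1
  x=-3.026: |R|=1.19554 >1
  x=-2.975: |R|=1.16856 >1
Interval (-2.6667, 0).

(-2.6667,0); λ=-6 ⇒ h* = (8/3)/6 = 0.4444.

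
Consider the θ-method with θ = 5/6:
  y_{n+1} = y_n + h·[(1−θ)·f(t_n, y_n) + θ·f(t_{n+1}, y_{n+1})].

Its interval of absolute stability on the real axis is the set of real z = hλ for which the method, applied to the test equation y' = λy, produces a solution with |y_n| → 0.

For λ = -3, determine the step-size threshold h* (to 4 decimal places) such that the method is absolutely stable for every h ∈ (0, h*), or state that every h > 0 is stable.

Set f=λy, z=hλ:
  y_{n+1} = y_n + z·[1/6·y_n + 5/6·y_{n+1}] ⇒ (1 − 5/6z)y_{n+1} = (1 + 1/6z)y_n
  ⇒ R(z) = (1 + 1/6z)/(1 − 5/6z).

Boundary: |R(x)|=1, x<0.
x=-1.34: |R|=0.3669
x=-2: |R|=0.2500
x=-10: |R|=0.0714
x=-100: |R|=0.1858
θ=5/6≥1/2 ⇒ |1+1/6x|<|1−5/6x| ∀x<0 ⇒ stable on all of ℝ⁻.

interval (−∞, 0). Any h>0 works for λ=-3.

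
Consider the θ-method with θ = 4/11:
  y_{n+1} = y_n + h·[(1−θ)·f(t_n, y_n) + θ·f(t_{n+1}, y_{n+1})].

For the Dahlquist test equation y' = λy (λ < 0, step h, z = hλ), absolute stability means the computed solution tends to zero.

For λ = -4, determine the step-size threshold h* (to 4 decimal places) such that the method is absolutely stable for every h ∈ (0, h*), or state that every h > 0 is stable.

Test eqn y'=λy, z=hλ:
  y_{n+1} = y_n + z·[7/11·y_n + 4/11·y_{n+1}] ⇒ (1 − 4/11z)y_{n+1} = (1 + 7/11z)y_n
  Hence R(z) = (1 + 7/11z)/(1 − 4/11z).

Need |R(x)|<1, x<0.
x=-1.31: |R|=0.1127
R=−1: 1+7/11x = −1+4/11x ⇒ -3/11x=2 ⇒ x=2/(-3/11)=-7.3333
Confirm numerically:
  x=-5.057: |R|=0.78132 <1
  x=-4.992: |R|=0.77319 <1
  x=-4.654: |R|=0.72859 <1
  x=-3.076: |R|=0.45194 <1
  x=-7.881: |R|=1.03864 >1
  x=-7.779: |R|=1.03175 >1
  x=-7.610: |R|=1.02003 >1
So |R|<1 on (-7.3333, 0).

(-7.3333,0); λ=-4 ⇒ h* = (22/3)/4 = 1.8333.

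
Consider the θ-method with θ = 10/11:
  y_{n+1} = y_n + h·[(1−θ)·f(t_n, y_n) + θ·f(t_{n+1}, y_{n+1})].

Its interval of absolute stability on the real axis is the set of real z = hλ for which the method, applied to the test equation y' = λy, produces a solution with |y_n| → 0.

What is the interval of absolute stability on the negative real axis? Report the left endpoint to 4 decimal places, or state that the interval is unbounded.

interval (−∞, 0).

On y'=λy, z=hλ:
  y_{n+1} = y_n + z·[1/11·y_n + 10/11·y_{n+1}] ⇒ (1 − 10/11z)y_{n+1} = (1 + 1/11z)y_n
  Hence R(z) = (1 + 1/11z)/(1 − 10/11z).

Solve |R(x)|<1 on ℝ⁻.
x=-1.6: |R|=0.3481
x=-2: |R|=0.2903
x=-10: |R|=0.0090
x=-100: |R|=0.0880
θ=10/11≥1/2 ⇒ |1+1/11x|<|1−10/11x| ∀x<0 ⇒ unbounded interval.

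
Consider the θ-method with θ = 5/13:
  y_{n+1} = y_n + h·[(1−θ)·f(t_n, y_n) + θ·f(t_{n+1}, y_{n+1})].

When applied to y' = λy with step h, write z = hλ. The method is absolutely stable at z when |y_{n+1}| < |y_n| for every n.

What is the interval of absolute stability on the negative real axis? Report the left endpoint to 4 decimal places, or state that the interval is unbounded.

(-8.6667, 0).

Set f=λy, z=hλ:
  y_{n+1} = y_n + z·[8/13·y_n + 5/13·y_{n+1}] ⇒ (1 − 5/13z)y_{n+1} = (1 + 8/13z)y_n
  Hence R(z) = (1 + 8/13z)/(1 − 5/13z).

Boundary: |R(x)|=1, x<0.
x=-1.56: |R|=0.0250
R=−1: 1+8/13x = −1+5/13x ⇒ -3/13x=2 ⇒ x=2/(-3/13)=-8.6667
Confirm numerically:
  x=-7.017: |R|=0.89708 <1
  x=-5.848: |R|=0.79981 <1
  x=-5.744: |R|=0.78984 <1
  x=-4.219: |R|=0.60865 <1
  x=-9.080: |R|=1.02123 >1
  x=-8.856: |R|=1.00992 >1
  x=-8.711: |R|=1.00235 >1
Interval (-8.6667, 0).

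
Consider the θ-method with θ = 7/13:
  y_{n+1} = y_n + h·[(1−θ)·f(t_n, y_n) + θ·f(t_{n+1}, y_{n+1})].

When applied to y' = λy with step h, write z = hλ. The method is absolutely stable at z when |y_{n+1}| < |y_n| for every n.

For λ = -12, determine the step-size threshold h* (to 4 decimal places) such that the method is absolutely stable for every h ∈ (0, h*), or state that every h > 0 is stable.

(−∞, 0) — no finite endpoint. Any h>0 works for λ=-12.

Test eqn y'=λy, z=hλ:
  y_{n+1} = y_n + z·[6/13·y_n + 7/13·y_{n+1}] ⇒ (1 − 7/13z)y_{n+1} = (1 + 6/13z)y_n
  Hence R(z) = (1 + 6/13z)/(1 − 7/13z).

Need |R(x)|<1, x<0.
x=-0.59: |R|=0.5522
x=-2: |R|=0.0370
x=-10: |R|=0.5663
x=-100: |R|=0.8233
θ=7/13≥1/2 ⇒ |1+6/13x|<|1−7/13x| ∀x<0 ⇒ stable on all of ℝ⁻.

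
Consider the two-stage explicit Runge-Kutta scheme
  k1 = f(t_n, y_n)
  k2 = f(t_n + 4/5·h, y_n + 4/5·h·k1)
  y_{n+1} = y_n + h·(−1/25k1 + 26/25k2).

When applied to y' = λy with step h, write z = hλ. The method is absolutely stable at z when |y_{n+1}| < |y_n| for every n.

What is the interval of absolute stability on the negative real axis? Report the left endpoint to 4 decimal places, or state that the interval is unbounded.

On y'=λy, z=hλ:
  k1=λy_n ⇒ h·k1=z·y_n;  k2=λ(1+4/5z)y_n ⇒ h·k2=z(1+4/5z)y_n
  y_{n+1}/y_n = 1 − 1/25z + 26/25z(1+4/5z) = 1 + z + 104/125z²
  ⇒ R(z) = 1 + z + 104/125z².

Boundary: |R(x)|=1, x<0.
x=-0.5: |R|=0.7080
R=1: x+104/125x²=0 ⇒ x=−125/104=-1.2019; min R=1−1/(4·104/125)=0.6995>−1
Confirm numerically:
  x=-1.125: |R|=0.92800 <1
  x=-0.841: |R|=0.74746 <1
  x=-0.591: |R|=0.69960 <1
  x=-1.420: |R|=1.25764 >1
  x=-1.243: |R|=1.04248 >1
So |R|<1 on (-1.2019, 0).

z∈(-1.2019,0).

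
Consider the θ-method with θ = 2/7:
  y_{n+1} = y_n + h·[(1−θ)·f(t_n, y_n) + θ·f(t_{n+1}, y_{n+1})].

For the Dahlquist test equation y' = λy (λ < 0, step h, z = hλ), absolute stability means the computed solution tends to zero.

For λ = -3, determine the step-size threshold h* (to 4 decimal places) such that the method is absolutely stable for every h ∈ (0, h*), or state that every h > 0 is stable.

Set f=λy, z=hλ:
  y_{n+1} = y_n + z·[5/7·y_n + 2/7·y_{n+1}] ⇒ (1 − 2/7z)y_{n+1} = (1 + 5/7z)y_n
  Hence R(z) = (1 + 5/7z)/(1 − 2/7z).

Need |R(x)|<1, x<0.
x=-0.79: |R|=0.3555
R=−1: 1+5/7x = −1+2/7x ⇒ -3/7x=2 ⇒ x=2/(-3/7)=-4.6667
Confirm numerically:
  x=-3.693: |R|=0.79696 <1
  x=-3.408: |R|=0.72669 <1
  x=-2.430: |R|=0.43423 <1
  x=-1.869: |R|=0.21838 <1
  x=-5.118: |R|=1.07856 >1
  x=-4.837: |R|=1.03065 >1
So |R|<1 on (-4.6667, 0).

(-4.6667,0); λ=-3 ⇒ h* = (14/3)/3 = 1.5556.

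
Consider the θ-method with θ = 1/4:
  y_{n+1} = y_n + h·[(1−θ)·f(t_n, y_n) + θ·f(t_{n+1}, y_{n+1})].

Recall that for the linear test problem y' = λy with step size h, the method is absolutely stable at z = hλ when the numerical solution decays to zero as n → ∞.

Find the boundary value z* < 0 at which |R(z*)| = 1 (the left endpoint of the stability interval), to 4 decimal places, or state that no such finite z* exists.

left endpoint -4.0000.

Test eqn y'=λy, z=hλ:
  y_{n+1} = y_n + z·[3/4·y_n + 1/4·y_{n+1}] ⇒ (1 − 1/4z)y_{n+1} = (1 + 3/4z)y_n
  ⇒ R(z) = (1 + 3/4z)/(1 − 1/4z).

Solve |R(x)|<1 on ℝ⁻.
x=-0.73: |R|=0.3827
R=−1: 1+3/4x = −1+1/4x ⇒ -1/2x=2 ⇒ x=2/(-1/2)=-4.0000
Confirm numerically:
  x=-3.758: |R|=0.93761 <1
  x=-3.014: |R|=0.71885 <1
  x=-2.763: |R|=0.63419 <1
  x=-2.433: |R|=0.51282 <1
  x=-4.353: |R|=1.08452 >1
  x=-4.168: |R|=1.04114 >1
  x=-4.105: |R|=1.02591 >1
So |R|<1 on (-4.0000, 0).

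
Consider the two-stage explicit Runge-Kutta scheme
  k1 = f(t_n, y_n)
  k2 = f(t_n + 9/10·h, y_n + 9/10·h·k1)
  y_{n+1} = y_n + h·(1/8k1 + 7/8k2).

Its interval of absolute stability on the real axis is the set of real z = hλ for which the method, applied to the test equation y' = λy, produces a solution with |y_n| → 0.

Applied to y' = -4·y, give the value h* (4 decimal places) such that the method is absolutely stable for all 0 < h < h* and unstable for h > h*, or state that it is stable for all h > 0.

Set f=λy, z=hλ:
  k1=λy_n ⇒ h·k1=z·y_n;  k2=λ(1+9/10z)y_n ⇒ h·k2=z(1+9/10z)y_n
  y_{n+1}/y_n = 1 + 1/8z + 7/8z(1+9/10z) = 1 + z + 63/80z²
  R(z) = 1 + z + 63/80z².

Solve |R(x)|<1 on ℝ⁻.
x=-1.15: |R|=0.8915
R=1: x+63/80x²=0 ⇒ x=−80/63=-1.2698; min R=1−1/(4·63/80)=0.6825>−1
Confirm numerically:
  x=-1.249: |R|=0.97950 <1
  x=-0.933: |R|=0.75251 <1
  x=-0.739: |R|=0.69107 <1
  x=-1.854: |R|=1.85289 >1
  x=-1.797: |R|=1.74600 >1
Interval (-1.2698, 0).

(-1.2698,0); λ=-4 ⇒ h* = (80/63)/4 = 0.3175.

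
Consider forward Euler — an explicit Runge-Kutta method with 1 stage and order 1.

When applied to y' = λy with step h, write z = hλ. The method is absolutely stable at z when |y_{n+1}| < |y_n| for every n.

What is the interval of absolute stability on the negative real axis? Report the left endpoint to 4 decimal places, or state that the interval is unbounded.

z∈(-2.0000,0).

On y'=λy, z=hλ:
  order 1, 1-stage ⇒ R(z)=1+z
  (e.g. R(-1.07)=-0.07000, |R|=0.07000)

Boundary: |R(x)|=1, x<0.
x=-1.07: |R|=0.0700
|R(-2.33)|=1.3300 |R(-1.9)|=0.9000 |R(-1.09)|=0.0900
Bisect:
  x_lo=-2.5852 |R|=1.5852  x_hi=-0.1675 |R|=0.8325
  mid=-1.37636 |R|=0.37636 →hi
  mid=-1.98079 |R|=0.98079 →hi
  mid=-2.28300 |R|=1.28300 →lo
  mid=-2.13189 |R|=1.13189 →lo
  mid=-2.05634 |R|=1.05634 →lo
  mid=-2.01856 |R|=1.01856 →lo
  mid=-1.99967 |R|=0.99967 →hi
  mid=-2.00912 |R|=1.00912 →lo
  mid=-2.00440 |R|=1.00440 →lo
  ...
  [-2.00012,-1.99997] ⇒ x*=-2.0000
So |R|<1 on (-2.0000, 0).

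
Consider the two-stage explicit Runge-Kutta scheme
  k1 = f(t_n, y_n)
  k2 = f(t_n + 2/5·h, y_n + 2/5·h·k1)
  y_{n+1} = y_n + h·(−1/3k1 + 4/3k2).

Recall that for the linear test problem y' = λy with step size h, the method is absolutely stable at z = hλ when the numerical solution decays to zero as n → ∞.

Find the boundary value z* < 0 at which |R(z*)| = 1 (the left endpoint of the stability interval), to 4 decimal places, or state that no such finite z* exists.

Test eqn y'=λy, z=hλ:
  k1=λy_n ⇒ h·k1=z·y_n;  k2=λ(1+2/5z)y_n ⇒ h·k2=z(1+2/5z)y_n
  y_{n+1}/y_n = 1 − 1/3z + 4/3z(1+2/5z) = 1 + z + 8/15z²
  R(z) = 1 + z + 8/15z².

Find x<0 with |R(x)|<1.
x=-1.18: |R|=0.5626
R=1: x+8/15x²=0 ⇒ x=−15/8=-1.8750; min R=1−1/(4·8/15)=0.5312>−1
Confirm numerically:
  x=-1.220: |R|=0.57381 <1
  x=-1.051: |R|=0.53812 <1
  x=-1.036: |R|=0.53642 <1
  x=-2.382: |R|=1.64409 >1
  x=-2.021: |R|=1.15737 >1
  x=-1.976: |R|=1.10644 >1
Stable set (-1.8750, 0).

z* = -1.8750.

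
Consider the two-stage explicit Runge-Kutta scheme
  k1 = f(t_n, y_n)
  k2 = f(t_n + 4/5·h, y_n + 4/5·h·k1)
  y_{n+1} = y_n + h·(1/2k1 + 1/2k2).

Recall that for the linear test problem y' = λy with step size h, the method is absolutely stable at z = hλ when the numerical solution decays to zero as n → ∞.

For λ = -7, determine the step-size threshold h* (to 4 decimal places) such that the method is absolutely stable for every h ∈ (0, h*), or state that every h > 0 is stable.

(-2.5000,0); λ=-7 ⇒ h* = (5/2)/7 = 0.3571.

On y'=λy, z=hλ:
  k1=λy_n ⇒ h·k1=z·y_n;  k2=λ(1+4/5z)y_n ⇒ h·k2=z(1+4/5z)y_n
  y_{n+1}/y_n = 1 + 1/2z + 1/2z(1+4/5z) = 1 + z + 2/5z²
  ⇒ R(z) = 1 + z + 2/5z².

Boundary: |R(x)|=1, x<0.
x=-0.87: |R|=0.4328
R=1: x+2/5x²=0 ⇒ x=−5/2=-2.5000; min R=1−1/(4·2/5)=0.3750>−1
Confirm numerically:
  x=-2.306: |R|=0.82105 <1
  x=-2.283: |R|=0.80184 <1
  x=-2.278: |R|=0.79771 <1
  x=-1.024: |R|=0.39543 <1
  x=-3.033: |R|=1.64664 >1
  x=-2.955: |R|=1.53781 >1
Interval (-2.5000, 0).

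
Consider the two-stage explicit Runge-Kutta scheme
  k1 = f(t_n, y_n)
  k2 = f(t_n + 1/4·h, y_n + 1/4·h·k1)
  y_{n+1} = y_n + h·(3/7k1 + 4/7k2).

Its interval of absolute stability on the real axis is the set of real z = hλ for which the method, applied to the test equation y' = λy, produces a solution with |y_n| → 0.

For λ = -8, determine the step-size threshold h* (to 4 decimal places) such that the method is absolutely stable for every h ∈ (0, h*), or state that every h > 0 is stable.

On y'=λy, z=hλ:
  k1=λy_n ⇒ h·k1=z·y_n;  k2=λ(1+1/4z)y_n ⇒ h·k2=z(1+1/4z)y_n
  y_{n+1}/y_n = 1 + 3/7z + 4/7z(1+1/4z) = 1 + z + 1/7z²
  so R(z) = 1 + z + 1/7z².

Solve |R(x)|<1 on ℝ⁻.
x=-0.95: |R|=0.1789
R=1: x+1/7x²=0 ⇒ x=−7=-7.0000; min R=1−1/(4·1/7)=-0.7500>−1
Confirm numerically:
  x=-5.631: |R|=0.10126 <1
  x=-5.566: |R|=0.14023 <1
  x=-5.493: |R|=0.18256 <1
  x=-5.087: |R|=0.39020 <1
  x=-7.385: |R|=1.40617 >1
  x=-7.317: |R|=1.33136 >1
  x=-7.164: |R|=1.16784 >1
Stable set (-7.0000, 0).

(-7.0000,0); λ=-8 ⇒ h* = (7)/8 = 0.8750.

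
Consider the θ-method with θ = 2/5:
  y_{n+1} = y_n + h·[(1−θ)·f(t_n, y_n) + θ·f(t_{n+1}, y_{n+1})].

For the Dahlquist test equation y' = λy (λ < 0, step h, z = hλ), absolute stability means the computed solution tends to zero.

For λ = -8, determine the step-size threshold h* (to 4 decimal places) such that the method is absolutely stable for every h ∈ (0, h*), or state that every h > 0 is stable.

(-10.0000,0); λ=-8 ⇒ h* = (10)/8 = 1.2500.

Set f=λy, z=hλ:
  y_{n+1} = y_n + z·[3/5·y_n + 2/5·y_{n+1}] ⇒ (1 − 2/5z)y_{n+1} = (1 + 3/5z)y_n
  so R(z) = (1 + 3/5z)/(1 − 2/5z).

Boundary: |R(x)|=1, x<0.
x=-1.06: |R|=0.2556
R=−1: 1+3/5x = −1+2/5x ⇒ -1/5x=2 ⇒ x=2/(-1/5)=-10.0000
Confirm numerically:
  x=-9.042: |R|=0.95850 <1
  x=-6.094: |R|=0.77275 <1
  x=-4.681: |R|=0.62965 <1
  x=-4.061: |R|=0.54740 <1
  x=-10.342: |R|=1.01332 >1
  x=-10.324: |R|=1.01263 >1
  x=-10.030: |R|=1.00120 >1
So |R|<1 on (-10.0000, 0).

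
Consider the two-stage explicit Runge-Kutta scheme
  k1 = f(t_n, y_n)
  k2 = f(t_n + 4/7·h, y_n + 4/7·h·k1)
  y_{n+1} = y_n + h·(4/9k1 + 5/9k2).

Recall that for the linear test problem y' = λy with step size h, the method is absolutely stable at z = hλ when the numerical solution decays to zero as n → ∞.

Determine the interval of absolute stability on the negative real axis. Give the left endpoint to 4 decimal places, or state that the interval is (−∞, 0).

(-3.1500, 0).

Set f=λy, z=hλ:
  k1=λy_n ⇒ h·k1=z·y_n;  k2=λ(1+4/7z)y_n ⇒ h·k2=z(1+4/7z)y_n
  y_{n+1}/y_n = 1 + 4/9z + 5/9z(1+4/7z) = 1 + z + 20/63z²
  Hence R(z) = 1 + z + 20/63z².

Solve |R(x)|<1 on ℝ⁻.
x=-0.73: |R|=0.4392
R=1: x+20/63x²=0 ⇒ x=−63/20=-3.1500; min R=1−1/(4·20/63)=0.2125>−1
Confirm numerically:
  x=-2.682: |R|=0.60153 <1
  x=-2.431: |R|=0.44511 <1
  x=-1.808: |R|=0.22973 <1
  x=-3.731: |R|=1.68816 >1
  x=-3.652: |R|=1.58200 >1
  x=-3.366: |R|=1.23081 >1
So |R|<1 on (-3.1500, 0).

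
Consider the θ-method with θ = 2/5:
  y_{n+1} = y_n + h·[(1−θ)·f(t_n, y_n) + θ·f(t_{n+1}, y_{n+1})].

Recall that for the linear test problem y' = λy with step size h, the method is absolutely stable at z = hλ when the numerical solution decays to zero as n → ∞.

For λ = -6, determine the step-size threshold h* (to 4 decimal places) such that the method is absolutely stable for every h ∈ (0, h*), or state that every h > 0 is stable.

(-10.0000,0); λ=-6 ⇒ h* = (10)/6 = 1.6667.

On y'=λy, z=hλ:
  y_{n+1} = y_n + z·[3/5·y_n + 2/5·y_{n+1}] ⇒ (1 − 2/5z)y_{n+1} = (1 + 3/5z)y_n
  ⇒ R(z) = (1 + 3/5z)/(1 − 2/5z).

Need |R(x)|<1, x<0.
x=-1.08: |R|=0.2458
R=−1: 1+3/5x = −1+2/5x ⇒ -1/5x=2 ⇒ x=2/(-1/5)=-10.0000
Confirm numerically:
  x=-8.118: |R|=0.91138 <1
  x=-7.356: |R|=0.86587 <1
  x=-6.357: |R|=0.79434 <1
  x=-10.262: |R|=1.01026 >1
  x=-10.197: |R|=1.00776 >1
  x=-10.040: |R|=1.00159 >1
Stable set (-10.0000, 0).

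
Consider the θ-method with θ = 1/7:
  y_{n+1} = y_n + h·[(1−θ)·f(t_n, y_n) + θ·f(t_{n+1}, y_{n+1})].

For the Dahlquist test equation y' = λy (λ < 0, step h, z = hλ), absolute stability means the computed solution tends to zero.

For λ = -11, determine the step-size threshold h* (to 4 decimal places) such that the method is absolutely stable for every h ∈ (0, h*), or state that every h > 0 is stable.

Test eqn y'=λy, z=hλ:
  y_{n+1} = y_n + z·[6/7·y_n + 1/7·y_{n+1}] ⇒ (1 − 1/7z)y_{n+1} = (1 + 6/7z)y_n
  R(z) = (1 + 6/7z)/(1 − 1/7z).

Find x<0 with |R(x)|<1.
x=-0.59: |R|=0.4559
R=−1: 1+6/7x = −1+1/7x ⇒ -5/7x=2 ⇒ x=2/(-5/7)=-2.8000
Confirm numerically:
  x=-2.694: |R|=0.94533 <1
  x=-1.740: |R|=0.39359 <1
  x=-1.368: |R|=0.14436 <1
  x=-1.319: |R|=0.10987 <1
  x=-3.355: |R|=1.26799 >1
  x=-3.138: |R|=1.16670 >1
Interval (-2.8000, 0).

(-2.8000,0); λ=-11 ⇒ h* = (14/5)/11 = 0.2545.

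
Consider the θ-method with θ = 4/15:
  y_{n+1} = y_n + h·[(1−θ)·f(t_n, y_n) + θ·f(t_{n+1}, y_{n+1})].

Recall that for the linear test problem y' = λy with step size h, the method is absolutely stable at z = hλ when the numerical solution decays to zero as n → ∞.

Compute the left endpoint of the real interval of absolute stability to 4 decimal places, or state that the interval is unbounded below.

left endpoint -4.2857.

Set f=λy, z=hλ:
  y_{n+1} = y_n + z·[11/15·y_n + 4/15·y_{n+1}] ⇒ (1 − 4/15z)y_{n+1} = (1 + 11/15z)y_n
  R(z) = (1 + 11/15z)/(1 − 4/15z).

Solve |R(x)|<1 on ℝ⁻.
x=-1.68: |R|=0.1602
R=−1: 1+11/15x = −1+4/15x ⇒ -7/15x=2 ⇒ x=2/(-7/15)=-4.2857
Confirm numerically:
  x=-3.464: |R|=0.80067 <1
  x=-3.290: |R|=0.75249 <1
  x=-2.813: |R|=0.60731 <1
  x=-4.820: |R|=1.10910 >1
  x=-4.431: |R|=1.03108 >1
  x=-4.423: |R|=1.02940 >1
Interval (-4.2857, 0).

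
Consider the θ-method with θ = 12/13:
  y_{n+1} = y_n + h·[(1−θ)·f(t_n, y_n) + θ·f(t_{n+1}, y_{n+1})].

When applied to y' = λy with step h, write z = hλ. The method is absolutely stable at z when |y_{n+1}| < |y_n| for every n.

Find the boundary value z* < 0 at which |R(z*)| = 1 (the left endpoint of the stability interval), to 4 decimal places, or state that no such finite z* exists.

Test eqn y'=λy, z=hλ:
  y_{n+1} = y_n + z·[1/13·y_n + 12/13·y_{n+1}] ⇒ (1 − 12/13z)y_{n+1} = (1 + 1/13z)y_n
  ⇒ R(z) = (1 + 1/13z)/(1 − 12/13z).

Need |R(x)|<1, x<0.
x=-1.03: |R|=0.4720
x=-2: |R|=0.2973
x=-10: |R|=0.0226
x=-100: |R|=0.0717
θ=12/13≥1/2 ⇒ |1+1/13x|<|1−12/13x| ∀x<0 ⇒ stable on all of ℝ⁻.

unbounded; (−∞, 0).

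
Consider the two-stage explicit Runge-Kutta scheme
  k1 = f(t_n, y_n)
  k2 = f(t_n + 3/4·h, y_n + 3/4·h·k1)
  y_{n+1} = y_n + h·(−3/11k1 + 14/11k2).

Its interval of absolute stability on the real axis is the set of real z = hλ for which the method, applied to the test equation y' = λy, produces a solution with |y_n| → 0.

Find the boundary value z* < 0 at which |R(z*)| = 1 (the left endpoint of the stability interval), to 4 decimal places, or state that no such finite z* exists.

z* = -1.0476.

Test eqn y'=λy, z=hλ:
  k1=λy_n ⇒ h·k1=z·y_n;  k2=λ(1+3/4z)y_n ⇒ h·k2=z(1+3/4z)y_n
  y_{n+1}/y_n = 1 − 3/11z + 14/11z(1+3/4z) = 1 + z + 21/22z²
  so R(z) = 1 + z + 21/22z².

Find x<0 with |R(x)|<1.
x=-1.48: |R|=1.6108
R=1: x+21/22x²=0 ⇒ x=−22/21=-1.0476; min R=1−1/(4·21/22)=0.7381>−1
Confirm numerically:
  x=-1.001: |R|=0.95546 <1
  x=-0.861: |R|=0.84662 <1
  x=-0.840: |R|=0.83353 <1
  x=-1.535: |R|=1.71412 >1
  x=-1.449: |R|=1.55516 >1
  x=-1.276: |R|=1.27817 >1
Stable set (-1.0476, 0).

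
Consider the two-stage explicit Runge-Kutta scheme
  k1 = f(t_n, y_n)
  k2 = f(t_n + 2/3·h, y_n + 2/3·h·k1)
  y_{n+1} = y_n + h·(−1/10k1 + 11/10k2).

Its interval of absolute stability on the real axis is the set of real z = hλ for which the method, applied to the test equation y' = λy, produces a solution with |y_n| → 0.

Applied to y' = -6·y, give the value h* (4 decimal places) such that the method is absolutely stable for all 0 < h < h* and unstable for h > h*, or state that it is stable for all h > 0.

Test eqn y'=λy, z=hλ:
  k1=λy_n ⇒ h·k1=z·y_n;  k2=λ(1+2/3z)y_n ⇒ h·k2=z(1+2/3z)y_n
  y_{n+1}/y_n = 1 − 1/10z + 11/10z(1+2/3z) = 1 + z + 11/15z²
  ⇒ R(z) = 1 + z + 11/15z².

Boundary: |R(x)|=1, x<0.
x=-1.4: |R|=1.0373
R=1: x+11/15x²=0 ⇒ x=−15/11=-1.3636; min R=1−1/(4·11/15)=0.6591>−1
Confirm numerically:
  x=-1.342: |R|=0.97871 <1
  x=-1.323: |R|=0.96057 <1
  x=-1.124: |R|=0.80248 <1
  x=-0.985: |R|=0.72650 <1
  x=-1.840: |R|=1.64277 >1
  x=-1.444: |R|=1.08510 >1
Stable set (-1.3636, 0).

(-1.3636,0); λ=-6 ⇒ h* = (15/11)/6 = 0.2273.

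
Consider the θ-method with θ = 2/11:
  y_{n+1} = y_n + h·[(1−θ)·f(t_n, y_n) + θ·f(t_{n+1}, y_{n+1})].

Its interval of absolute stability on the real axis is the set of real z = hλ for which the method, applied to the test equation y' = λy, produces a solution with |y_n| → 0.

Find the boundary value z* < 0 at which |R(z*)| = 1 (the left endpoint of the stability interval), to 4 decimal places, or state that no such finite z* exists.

left endpoint -3.1429.

Test eqn y'=λy, z=hλ:
  y_{n+1} = y_n + z·[9/11·y_n + 2/11·y_{n+1}] ⇒ (1 − 2/11z)y_{n+1} = (1 + 9/11z)y_n
  R(z) = (1 + 9/11z)/(1 − 2/11z).

Solve |R(x)|<1 on ℝ⁻.
x=-0.61: |R|=0.4509
R=−1: 1+9/11x = −1+2/11x ⇒ -7/11x=2 ⇒ x=2/(-7/11)=-3.1429
Confirm numerically:
  x=-2.953: |R|=0.92139 <1
  x=-2.755: |R|=0.83555 <1
  x=-2.638: |R|=0.78287 <1
  x=-2.560: |R|=0.74690 <1
  x=-3.721: |R|=1.21944 >1
  x=-3.407: |R|=1.10379 >1
  x=-3.275: |R|=1.05271 >1
So |R|<1 on (-3.1429, 0).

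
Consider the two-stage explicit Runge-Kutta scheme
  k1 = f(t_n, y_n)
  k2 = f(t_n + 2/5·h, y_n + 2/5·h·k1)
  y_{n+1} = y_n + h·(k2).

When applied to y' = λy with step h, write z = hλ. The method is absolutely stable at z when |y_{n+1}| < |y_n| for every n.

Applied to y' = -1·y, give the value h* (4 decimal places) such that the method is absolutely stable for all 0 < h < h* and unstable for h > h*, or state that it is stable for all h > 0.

(-2.5000,0); λ=-1 ⇒ h* = (5/2)/1 = 2.5000.

On y'=λy, z=hλ:
  k1=λy_n ⇒ h·k1=z·y_n;  k2=λ(1+2/5z)y_n ⇒ h·k2=z(1+2/5z)y_n
  y_{n+1}/y_n = 1 + z(1+2/5z) = 1 + z + 2/5z²
  ⇒ R(z) = 1 + z + 2/5z².

Find x<0 with |R(x)|<1.
x=-0.51: |R|=0.5940
R=1: x+2/5x²=0 ⇒ x=−5/2=-2.5000; min R=1−1/(4·2/5)=0.3750>−1
Confirm numerically:
  x=-2.398: |R|=0.90216 <1
  x=-1.703: |R|=0.45708 <1
  x=-1.536: |R|=0.40772 <1
  x=-1.058: |R|=0.38975 <1
  x=-3.053: |R|=1.67532 >1
  x=-2.791: |R|=1.32487 >1
  x=-2.773: |R|=1.30281 >1
So |R|<1 on (-2.5000, 0).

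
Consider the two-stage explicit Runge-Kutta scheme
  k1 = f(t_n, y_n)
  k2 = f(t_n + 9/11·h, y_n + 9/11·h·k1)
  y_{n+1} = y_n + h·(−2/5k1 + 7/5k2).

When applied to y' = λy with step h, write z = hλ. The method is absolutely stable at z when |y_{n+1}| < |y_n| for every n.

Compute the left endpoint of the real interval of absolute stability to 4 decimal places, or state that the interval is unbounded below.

left endpoint -0.8730.

On y'=λy, z=hλ:
  k1=λy_n ⇒ h·k1=z·y_n;  k2=λ(1+9/11z)y_n ⇒ h·k2=z(1+9/11z)y_n
  y_{n+1}/y_n = 1 − 2/5z + 7/5z(1+9/11z) = 1 + z + 63/55z²
  so R(z) = 1 + z + 63/55z².

Solve |R(x)|<1 on ℝ⁻.
x=-1.79: |R|=2.8802
R=1: x+63/55x²=0 ⇒ x=−55/63=-0.8730; min R=1−1/(4·63/55)=0.7817>−1
Confirm numerically:
  x=-0.641: |R|=0.82965 <1
  x=-0.585: |R|=0.80700 <1
  x=-0.558: |R|=0.79865 <1
  x=-1.165: |R|=1.38964 >1
  x=-1.070: |R|=1.24143 >1
So |R|<1 on (-0.8730, 0).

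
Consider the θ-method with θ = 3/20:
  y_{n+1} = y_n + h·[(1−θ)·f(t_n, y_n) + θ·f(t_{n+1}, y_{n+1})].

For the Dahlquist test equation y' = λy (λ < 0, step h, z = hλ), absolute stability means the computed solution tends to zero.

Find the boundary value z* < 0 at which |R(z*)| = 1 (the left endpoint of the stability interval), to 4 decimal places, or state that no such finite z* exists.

Set f=λy, z=hλ:
  y_{n+1} = y_n + z·[17/20·y_n + 3/20·y_{n+1}] ⇒ (1 − 3/20z)y_{n+1} = (1 + 17/20z)y_n
  R(z) = (1 + 17/20z)/(1 − 3/20z).

Solve |R(x)|<1 on ℝ⁻.
x=-1.25: |R|=0.0526
R=−1: 1+17/20x = −1+3/20x ⇒ -7/10x=2 ⇒ x=2/(-7/10)=-2.8571
Confirm numerically:
  x=-2.802: |R|=0.97282 <1
  x=-2.777: |R|=0.96040 <1
  x=-2.546: |R|=0.84239 <1
  x=-2.013: |R|=0.54614 <1
  x=-3.426: |R|=1.26303 >1
  x=-3.158: |R|=1.14291 >1
  x=-2.881: |R|=1.01166 >1
So |R|<1 on (-2.8571, 0).

left endpoint -2.8571.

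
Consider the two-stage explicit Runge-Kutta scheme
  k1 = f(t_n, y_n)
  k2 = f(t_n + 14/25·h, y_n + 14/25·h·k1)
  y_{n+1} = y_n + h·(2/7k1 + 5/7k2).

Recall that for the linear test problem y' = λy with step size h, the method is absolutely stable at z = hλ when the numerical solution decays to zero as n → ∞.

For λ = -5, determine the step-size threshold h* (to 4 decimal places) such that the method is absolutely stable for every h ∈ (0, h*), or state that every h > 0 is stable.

On y'=λy, z=hλ:
  k1=λy_n ⇒ h·k1=z·y_n;  k2=λ(1+14/25z)y_n ⇒ h·k2=z(1+14/25z)y_n
  y_{n+1}/y_n = 1 + 2/7z + 5/7z(1+14/25z) = 1 + z + 2/5z²
  ⇒ R(z) = 1 + z + 2/5z².

Find x<0 with |R(x)|<1.
x=-1.32: |R|=0.3770
R=1: x+2/5x²=0 ⇒ x=−5/2=-2.5000; min R=1−1/(4·2/5)=0.3750>−1
Confirm numerically:
  x=-2.219: |R|=0.75058 <1
  x=-1.956: |R|=0.57437 <1
  x=-1.766: |R|=0.48150 <1
  x=-3.027: |R|=1.63809 >1
  x=-2.914: |R|=1.48256 >1
Interval (-2.5000, 0).

(-2.5000,0); λ=-5 ⇒ h* = (5/2)/5 = 0.5000.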